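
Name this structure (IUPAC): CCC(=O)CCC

The longest chain bearing the carbonyl is 6 carbons long (hexane).
The highest-priority functional group is a ketone (C=O on an internal carbon), so the name ends in -one.
The numbering direction is chosen so that numbering from this end puts the carbonyl group at C-3 rather than C-4.
This places the carbonyl at C-3.
The name is hexan-3-one.

hexan-3-one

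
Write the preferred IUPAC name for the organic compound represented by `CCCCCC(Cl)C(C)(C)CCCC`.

6-chloro-5,5-dimethylundecane

The longest carbon chain is 11 atoms: the parent is undecane.
Number the chain so that the substituent locant set {5,5,6} is lower than {6,7,7} at the first point of difference.
With this numbering: a chloro group at C-6; two methyl groups at C-5.
The substituents are ordered alphabetically, ignoring any di-/tri- multipliers.
Assembling the pieces gives 6-chloro-5,5-dimethylundecane.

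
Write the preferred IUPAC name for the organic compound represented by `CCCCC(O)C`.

hexan-2-ol

The longest carbon chain that includes the –OH group has 6 carbons, so the parent hydride is hexane.
An alcohol (–OH) is the principal characteristic group, giving the suffix -ol.
Choose the numbering such that numbering from this end puts the hydroxyl group at C-2 rather than C-5.
With this numbering: the hydroxyl at C-2.
Putting it together: hexan-2-ol.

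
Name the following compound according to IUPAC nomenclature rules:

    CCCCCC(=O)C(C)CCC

The longest carbon chain that includes the carbonyl has 10 carbons, so the parent hydride is decane.
The principal characteristic group is a ketone (C=O on an internal carbon), named with the suffix -one.
The numbering direction is chosen so that numbering from this end puts the carbonyl group at C-5 rather than C-6.
This places the carbonyl at C-5; a methyl group at C-4.
The name is 4-methyldecan-5-one.

4-methyldecan-5-one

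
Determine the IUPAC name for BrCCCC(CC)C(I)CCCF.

The longest continuous carbon chain has 8 atoms, so the parent hydride is octane.
Choose the numbering such that the locant sets are identical either way, so the alphabetically earlier bromo substituent takes the lower locant (1 rather than 8).
With this numbering: a bromo group at C-1; an ethyl group at C-4; a fluoro group at C-8; an iodo group at C-5.
Prefixes are listed alphabetically: bromo, ethyl, fluoro, iodo.
The name is 1-bromo-4-ethyl-8-fluoro-5-iodooctane.

1-bromo-4-ethyl-8-fluoro-5-iodooctane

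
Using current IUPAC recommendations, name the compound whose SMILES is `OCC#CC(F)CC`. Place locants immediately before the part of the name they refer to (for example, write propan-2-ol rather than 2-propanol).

4-fluorohex-2-yn-1-ol

The longest carbon chain that includes the –OH group and the multiple bond has 6 carbons, so the parent hydride is hexane.
An alcohol (–OH) is the principal characteristic group, giving the suffix -ol.
The chain contains a C≡C triple bond, so the unsaturation ending is -yne.
Number the chain so that numbering from this end puts the hydroxyl group at C-1 rather than C-6.
With this numbering: the hydroxyl at C-1; the triple bond between C-2 and C-3; a fluoro group at C-4.
Assembling the pieces gives 4-fluorohex-2-yn-1-ol.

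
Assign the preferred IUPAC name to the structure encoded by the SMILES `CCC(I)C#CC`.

4-iodohex-2-yne

Counting along the main chain through the multiple bond gives 6 carbons: the parent is hexane.
There is one C≡C triple bond, indicated by the ending -yne.
The numbering direction is chosen so that numbering from this end puts the triple bond at C-2 rather than C-4.
That gives the triple bond between C-2 and C-3; an iodo group at C-4.
The name is 4-iodohex-2-yne.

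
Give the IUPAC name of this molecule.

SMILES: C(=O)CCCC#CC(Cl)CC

The longest carbon chain that includes the –CHO group and the multiple bond has 9 carbons, so the parent hydride is nonane.
The principal characteristic group is an aldehyde (terminal –CHO), named with the suffix -al.
A C≡C triple bond in the chain gives the infix -yne-.
Choose the numbering such that the aldehyde carbon is C-1 by definition.
With this numbering: the triple bond between C-5 and C-6; a chloro group at C-7.
The name is 7-chloronon-5-ynal.

7-chloronon-5-ynal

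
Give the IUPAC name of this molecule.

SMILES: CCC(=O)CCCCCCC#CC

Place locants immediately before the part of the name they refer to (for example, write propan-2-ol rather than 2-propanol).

dodec-10-yn-3-one

The longest carbon chain that includes the carbonyl and the multiple bond has 12 carbons, so the parent hydride is dodecane.
The principal characteristic group is a ketone (C=O on an internal carbon), named with the suffix -one.
The chain contains a C≡C triple bond, so the unsaturation ending is -yne.
Choose the numbering such that numbering from this end puts the carbonyl group at C-3 rather than C-10.
With this numbering: the carbonyl at C-3; the triple bond between C-10 and C-11.
Putting it together: dodec-10-yn-3-one.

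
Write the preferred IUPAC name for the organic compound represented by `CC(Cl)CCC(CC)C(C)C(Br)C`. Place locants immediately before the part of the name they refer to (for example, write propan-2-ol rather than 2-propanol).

2-bromo-7-chloro-4-ethyl-3-methyloctane

The parent chain contains 8 carbons (octane).
Choose the numbering such that the substituent locant set {2,3,4,7} is lower than {2,5,6,7} at the first point of difference.
This places a bromo group at C-2; a chloro group at C-7; an ethyl group at C-4; a methyl group at C-3.
The substituents are ordered alphabetically, ignoring any di-/tri- multipliers.
Putting it together: 2-bromo-7-chloro-4-ethyl-3-methyloctane.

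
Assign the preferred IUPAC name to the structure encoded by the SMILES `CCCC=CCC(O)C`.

oct-4-en-2-ol

Counting along the main chain through the –OH group and the multiple bond gives 8 carbons: the parent is octane.
An alcohol (–OH) is the principal characteristic group, giving the suffix -ol.
A C=C double bond in the chain gives the infix -ene-.
The numbering direction is chosen so that numbering from this end puts the hydroxyl group at C-2 rather than C-7.
That gives the hydroxyl at C-2; the double bond between C-4 and C-5.
Putting it together: oct-4-en-2-ol.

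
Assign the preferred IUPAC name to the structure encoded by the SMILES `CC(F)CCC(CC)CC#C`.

The longest chain bearing the multiple bond is 8 carbons long (octane).
The chain contains a C≡C triple bond, so the unsaturation ending is -yne.
Number the chain so that numbering from this end puts the triple bond at C-1 rather than C-7.
That gives the triple bond between C-1 and C-2; an ethyl group at C-4; a fluoro group at C-7.
Substituent prefixes are cited in alphabetical order (multiplying prefixes like di-/tri- are ignored for ordering).
The name is 4-ethyl-7-fluorooct-1-yne.

4-ethyl-7-fluorooct-1-yne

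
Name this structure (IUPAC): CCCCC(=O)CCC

The longest carbon chain that includes the carbonyl has 8 carbons, so the parent hydride is octane.
The principal characteristic group is a ketone (C=O on an internal carbon), named with the suffix -one.
Choose the numbering such that numbering from this end puts the carbonyl group at C-4 rather than C-5.
With this numbering: the carbonyl at C-4.
The name is octan-4-one.

octan-4-one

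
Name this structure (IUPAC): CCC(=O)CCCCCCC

The longest chain bearing the carbonyl is 10 carbons long (decane).
The principal characteristic group is a ketone (C=O on an internal carbon), named with the suffix -one.
Choose the numbering such that numbering from this end puts the carbonyl group at C-3 rather than C-8.
With this numbering: the carbonyl at C-3.
The name is decan-3-one.

decan-3-one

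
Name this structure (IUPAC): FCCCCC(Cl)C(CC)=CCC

The longest carbon chain that includes the multiple bond has 9 carbons, so the parent hydride is nonane.
The chain contains a C=C double bond, so the unsaturation ending is -ene.
Choose the numbering such that numbering from this end puts the double bond at C-3 rather than C-6.
This places the double bond between C-3 and C-4; a chloro group at C-5; an ethyl group at C-4; a fluoro group at C-9.
The substituents are ordered alphabetically, ignoring any di-/tri- multipliers.
The name is 5-chloro-4-ethyl-9-fluoronon-3-ene.

5-chloro-4-ethyl-9-fluoronon-3-ene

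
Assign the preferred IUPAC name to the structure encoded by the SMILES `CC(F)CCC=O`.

4-fluoropentanal

The longest carbon chain that includes the –CHO group has 5 carbons, so the parent hydride is pentane.
The principal characteristic group is an aldehyde (terminal –CHO), named with the suffix -al.
Choose the numbering such that the aldehyde carbon is C-1 by definition.
With this numbering: a fluoro group at C-4.
Assembling the pieces gives 4-fluoropentanal.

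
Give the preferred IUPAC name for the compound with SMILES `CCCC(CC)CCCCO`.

5-ethyloctan-1-ol

Counting along the main chain through the –OH group gives 8 carbons: the parent is octane.
An alcohol (–OH) is the principal characteristic group, giving the suffix -ol.
The numbering direction is chosen so that numbering from this end puts the hydroxyl group at C-1 rather than C-8.
This places the hydroxyl at C-1; an ethyl group at C-5.
Putting it together: 5-ethyloctan-1-ol.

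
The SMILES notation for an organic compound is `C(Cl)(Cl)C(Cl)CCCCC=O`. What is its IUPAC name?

6,7,7-trichloroheptanal

The longest chain bearing the –CHO group is 7 carbons long (heptane).
An aldehyde (terminal –CHO) is the principal characteristic group, giving the suffix -al.
Choose the numbering such that the aldehyde carbon is C-1 by definition.
That gives chloro groups at C-6 and C-7 (×2).
The name is 6,7,7-trichloroheptanal.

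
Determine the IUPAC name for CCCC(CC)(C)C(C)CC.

4-ethyl-3,4-dimethylheptane

The longest carbon chain is 7 atoms: the parent is heptane.
Number the chain so that the substituent locant set {3,4,4} is lower than {4,4,5} at the first point of difference.
This places an ethyl group at C-4; methyl groups at C-3 and C-4.
The substituents are ordered alphabetically, ignoring any di-/tri- multipliers.
Assembling the pieces gives 4-ethyl-3,4-dimethylheptane.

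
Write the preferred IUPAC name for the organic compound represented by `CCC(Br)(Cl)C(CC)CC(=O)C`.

5-bromo-5-chloro-4-ethylheptan-2-one

Counting along the main chain through the carbonyl gives 7 carbons: the parent is heptane.
The principal characteristic group is a ketone (C=O on an internal carbon), named with the suffix -one.
Number the chain so that numbering from this end puts the carbonyl group at C-2 rather than C-6.
This places the carbonyl at C-2; a bromo group at C-5; a chloro group at C-5; an ethyl group at C-4.
Substituent prefixes are cited in alphabetical order (multiplying prefixes like di-/tri- are ignored for ordering).
Assembling the pieces gives 5-bromo-5-chloro-4-ethylheptan-2-one.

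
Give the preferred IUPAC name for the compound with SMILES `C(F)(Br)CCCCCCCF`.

1-bromo-1,8-difluorooctane

The parent chain contains 8 carbons (octane).
Choose the numbering such that the substituent locant set {1,1,8} is lower than {1,8,8} at the first point of difference.
This places a bromo group at C-1; fluoro groups at C-1 and C-8.
The substituents are ordered alphabetically, ignoring any di-/tri- multipliers.
Putting it together: 1-bromo-1,8-difluorooctane.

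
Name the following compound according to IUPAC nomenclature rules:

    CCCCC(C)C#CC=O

The longest chain bearing the –CHO group and the multiple bond is 8 carbons long (octane).
The principal characteristic group is an aldehyde (terminal –CHO), named with the suffix -al.
The chain contains a C≡C triple bond, so the unsaturation ending is -yne.
Choose the numbering such that the aldehyde carbon is C-1 by definition.
That gives the triple bond between C-2 and C-3; a methyl group at C-4.
Putting it together: 4-methyloct-2-ynal.

4-methyloct-2-ynal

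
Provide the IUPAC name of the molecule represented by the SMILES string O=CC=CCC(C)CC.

5-methylhept-2-enal

Counting along the main chain through the –CHO group and the multiple bond gives 7 carbons: the parent is heptane.
The highest-priority functional group is an aldehyde (terminal –CHO), so the name ends in -al.
There is one C=C double bond, indicated by the ending -ene.
The numbering direction is chosen so that the aldehyde carbon is C-1 by definition.
With this numbering: the double bond between C-2 and C-3; a methyl group at C-5.
Assembling the pieces gives 5-methylhept-2-enal.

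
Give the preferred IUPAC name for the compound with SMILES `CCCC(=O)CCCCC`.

nonan-4-one

The longest chain bearing the carbonyl is 9 carbons long (nonane).
The principal characteristic group is a ketone (C=O on an internal carbon), named with the suffix -one.
The numbering direction is chosen so that numbering from this end puts the carbonyl group at C-4 rather than C-6.
This places the carbonyl at C-4.
The name is nonan-4-one.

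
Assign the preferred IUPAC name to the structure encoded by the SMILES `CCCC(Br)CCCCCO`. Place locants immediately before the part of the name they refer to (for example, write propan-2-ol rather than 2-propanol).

The longest carbon chain that includes the –OH group has 9 carbons, so the parent hydride is nonane.
The principal characteristic group is an alcohol (–OH), named with the suffix -ol.
The numbering direction is chosen so that numbering from this end puts the hydroxyl group at C-1 rather than C-9.
With this numbering: the hydroxyl at C-1; a bromo group at C-6.
The name is 6-bromononan-1-ol.

6-bromononan-1-ol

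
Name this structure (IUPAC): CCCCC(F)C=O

The longest carbon chain that includes the –CHO group has 6 carbons, so the parent hydride is hexane.
The highest-priority functional group is an aldehyde (terminal –CHO), so the name ends in -al.
The numbering direction is chosen so that the aldehyde carbon is C-1 by definition.
That gives a fluoro group at C-2.
The name is 2-fluorohexanal.

2-fluorohexanal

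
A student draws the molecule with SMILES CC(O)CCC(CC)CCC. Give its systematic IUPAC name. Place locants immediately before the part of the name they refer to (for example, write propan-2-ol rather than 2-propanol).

5-ethyloctan-2-ol

Counting along the main chain through the –OH group gives 8 carbons: the parent is octane.
The principal characteristic group is an alcohol (–OH), named with the suffix -ol.
Choose the numbering such that numbering from this end puts the hydroxyl group at C-2 rather than C-7.
That gives the hydroxyl at C-2; an ethyl group at C-5.
Assembling the pieces gives 5-ethyloctan-2-ol.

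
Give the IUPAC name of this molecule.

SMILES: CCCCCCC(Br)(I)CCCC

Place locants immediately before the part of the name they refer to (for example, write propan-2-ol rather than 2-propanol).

The longest carbon chain is 11 atoms: the parent is undecane.
The numbering direction is chosen so that the substituent locant set {5,5} is lower than {7,7} at the first point of difference.
With this numbering: a bromo group at C-5; an iodo group at C-5.
Substituent prefixes are cited in alphabetical order (multiplying prefixes like di-/tri- are ignored for ordering).
The name is 5-bromo-5-iodoundecane.

5-bromo-5-iodoundecane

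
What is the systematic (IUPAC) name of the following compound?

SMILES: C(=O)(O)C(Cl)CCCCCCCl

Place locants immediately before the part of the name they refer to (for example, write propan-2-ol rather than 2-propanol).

2,8-dichlorooctanoic acid

The longest chain bearing the –COOH group is 8 carbons long (octane).
The highest-priority functional group is a carboxylic acid (terminal –COOH), so the name ends in -oic acid.
Number the chain so that the carboxylic acid carbon is C-1 by definition.
With this numbering: chloro groups at C-2 and C-8.
Assembling the pieces gives 2,8-dichlorooctanoic acid.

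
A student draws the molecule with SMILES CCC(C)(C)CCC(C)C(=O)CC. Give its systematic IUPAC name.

Counting along the main chain through the carbonyl gives 9 carbons: the parent is nonane.
The highest-priority functional group is a ketone (C=O on an internal carbon), so the name ends in -one.
Choose the numbering such that numbering from this end puts the carbonyl group at C-3 rather than C-7.
With this numbering: the carbonyl at C-3; methyl groups at C-4 and C-7 (×2).
Putting it together: 4,7,7-trimethylnonan-3-one.

4,7,7-trimethylnonan-3-one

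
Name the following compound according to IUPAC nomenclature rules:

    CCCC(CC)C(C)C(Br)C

The longest carbon chain is 7 atoms: the parent is heptane.
The numbering direction is chosen so that the substituent locant set {2,3,4} is lower than {4,5,6} at the first point of difference.
That gives a bromo group at C-2; an ethyl group at C-4; a methyl group at C-3.
Prefixes are listed alphabetically: bromo, ethyl, methyl.
Putting it together: 2-bromo-4-ethyl-3-methylheptane.

2-bromo-4-ethyl-3-methylheptane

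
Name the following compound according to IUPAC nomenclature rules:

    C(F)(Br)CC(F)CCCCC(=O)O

Counting along the main chain through the –COOH group gives 8 carbons: the parent is octane.
A carboxylic acid (terminal –COOH) is the principal characteristic group, giving the suffix -oic acid.
Choose the numbering such that the carboxylic acid carbon is C-1 by definition.
That gives a bromo group at C-8; fluoro groups at C-6 and C-8.
Substituent prefixes are cited in alphabetical order (multiplying prefixes like di-/tri- are ignored for ordering).
Assembling the pieces gives 8-bromo-6,8-difluorooctanoic acid.

8-bromo-6,8-difluorooctanoic acid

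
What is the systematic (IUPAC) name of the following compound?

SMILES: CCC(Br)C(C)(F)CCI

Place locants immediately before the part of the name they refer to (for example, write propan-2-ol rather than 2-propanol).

4-bromo-3-fluoro-1-iodo-3-methylhexane

The longest carbon chain is 6 atoms: the parent is hexane.
Number the chain so that the substituent locant set {1,3,3,4} is lower than {3,4,4,6} at the first point of difference.
This places a bromo group at C-4; a fluoro group at C-3; an iodo group at C-1; a methyl group at C-3.
Prefixes are listed alphabetically: bromo, fluoro, iodo, methyl.
Putting it together: 4-bromo-3-fluoro-1-iodo-3-methylhexane.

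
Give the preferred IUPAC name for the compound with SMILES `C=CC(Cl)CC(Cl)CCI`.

The longest carbon chain that includes the multiple bond has 7 carbons, so the parent hydride is heptane.
There is one C=C double bond, indicated by the ending -ene.
The numbering direction is chosen so that numbering from this end puts the double bond at C-1 rather than C-6.
That gives the double bond between C-1 and C-2; chloro groups at C-3 and C-5; an iodo group at C-7.
Prefixes are listed alphabetically: chloro, iodo.
Assembling the pieces gives 3,5-dichloro-7-iodohept-1-ene.

3,5-dichloro-7-iodohept-1-ene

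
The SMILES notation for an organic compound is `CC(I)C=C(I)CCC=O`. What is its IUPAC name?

The longest carbon chain that includes the –CHO group and the multiple bond has 7 carbons, so the parent hydride is heptane.
The highest-priority functional group is an aldehyde (terminal –CHO), so the name ends in -al.
The chain contains a C=C double bond, so the unsaturation ending is -ene.
The numbering direction is chosen so that the aldehyde carbon is C-1 by definition.
That gives the double bond between C-4 and C-5; iodo groups at C-4 and C-6.
Putting it together: 4,6-diiodohept-4-enal.

4,6-diiodohept-4-enal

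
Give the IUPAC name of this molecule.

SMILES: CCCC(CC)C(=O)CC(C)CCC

Counting along the main chain through the carbonyl gives 10 carbons: the parent is decane.
The highest-priority functional group is a ketone (C=O on an internal carbon), so the name ends in -one.
Number the chain so that numbering from this end puts the carbonyl group at C-5 rather than C-6.
This places the carbonyl at C-5; an ethyl group at C-4; a methyl group at C-7.
The substituents are ordered alphabetically, ignoring any di-/tri- multipliers.
Assembling the pieces gives 4-ethyl-7-methyldecan-5-one.

4-ethyl-7-methyldecan-5-one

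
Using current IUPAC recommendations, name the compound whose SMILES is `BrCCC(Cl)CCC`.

The parent chain contains 6 carbons (hexane).
Number the chain so that the substituent locant set {1,3} is lower than {4,6} at the first point of difference.
With this numbering: a bromo group at C-1; a chloro group at C-3.
Substituent prefixes are cited in alphabetical order (multiplying prefixes like di-/tri- are ignored for ordering).
Assembling the pieces gives 1-bromo-3-chlorohexane.

1-bromo-3-chlorohexane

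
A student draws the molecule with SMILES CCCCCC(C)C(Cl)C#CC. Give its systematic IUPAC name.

4-chloro-5-methyldec-2-yne

Counting along the main chain through the multiple bond gives 10 carbons: the parent is decane.
The chain contains a C≡C triple bond, so the unsaturation ending is -yne.
The numbering direction is chosen so that numbering from this end puts the triple bond at C-2 rather than C-8.
This places the triple bond between C-2 and C-3; a chloro group at C-4; a methyl group at C-5.
The substituents are ordered alphabetically, ignoring any di-/tri- multipliers.
Assembling the pieces gives 4-chloro-5-methyldec-2-yne.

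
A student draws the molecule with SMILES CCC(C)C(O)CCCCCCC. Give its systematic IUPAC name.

3-methylundecan-4-ol

The longest chain bearing the –OH group is 11 carbons long (undecane).
The principal characteristic group is an alcohol (–OH), named with the suffix -ol.
Number the chain so that numbering from this end puts the hydroxyl group at C-4 rather than C-8.
That gives the hydroxyl at C-4; a methyl group at C-3.
Putting it together: 3-methylundecan-4-ol.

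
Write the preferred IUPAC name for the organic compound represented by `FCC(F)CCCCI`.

1,2-difluoro-6-iodohexane

The parent chain contains 6 carbons (hexane).
Number the chain so that the substituent locant set {1,2,6} is lower than {1,5,6} at the first point of difference.
This places fluoro groups at C-1 and C-2; an iodo group at C-6.
The substituents are ordered alphabetically, ignoring any di-/tri- multipliers.
Putting it together: 1,2-difluoro-6-iodohexane.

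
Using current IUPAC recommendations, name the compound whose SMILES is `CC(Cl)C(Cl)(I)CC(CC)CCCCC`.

The longest continuous carbon chain has 10 atoms, so the parent hydride is decane.
The numbering direction is chosen so that the substituent locant set {2,3,3,5} is lower than {6,8,8,9} at the first point of difference.
This places chloro groups at C-2 and C-3; an ethyl group at C-5; an iodo group at C-3.
Substituent prefixes are cited in alphabetical order (multiplying prefixes like di-/tri- are ignored for ordering).
Putting it together: 2,3-dichloro-5-ethyl-3-iododecane.

2,3-dichloro-5-ethyl-3-iododecane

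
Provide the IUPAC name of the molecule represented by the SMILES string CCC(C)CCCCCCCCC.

3-methyldodecane

The parent chain contains 12 carbons (dodecane).
Number the chain so that the substituent locant set {3} is lower than {10} at the first point of difference.
That gives a methyl group at C-3.
The name is 3-methyldodecane.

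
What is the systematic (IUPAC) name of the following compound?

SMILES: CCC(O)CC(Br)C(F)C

The longest chain bearing the –OH group is 7 carbons long (heptane).
The highest-priority functional group is an alcohol (–OH), so the name ends in -ol.
Number the chain so that numbering from this end puts the hydroxyl group at C-3 rather than C-5.
That gives the hydroxyl at C-3; a bromo group at C-5; a fluoro group at C-6.
The substituents are ordered alphabetically, ignoring any di-/tri- multipliers.
Assembling the pieces gives 5-bromo-6-fluoroheptan-3-ol.

5-bromo-6-fluoroheptan-3-ol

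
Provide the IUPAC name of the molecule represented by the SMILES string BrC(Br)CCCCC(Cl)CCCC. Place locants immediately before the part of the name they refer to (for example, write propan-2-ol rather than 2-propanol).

The parent chain contains 10 carbons (decane).
The numbering direction is chosen so that the substituent locant set {1,1,6} is lower than {5,10,10} at the first point of difference.
This places two bromo groups at C-1; a chloro group at C-6.
Substituent prefixes are cited in alphabetical order (multiplying prefixes like di-/tri- are ignored for ordering).
Assembling the pieces gives 1,1-dibromo-6-chlorodecane.

1,1-dibromo-6-chlorodecane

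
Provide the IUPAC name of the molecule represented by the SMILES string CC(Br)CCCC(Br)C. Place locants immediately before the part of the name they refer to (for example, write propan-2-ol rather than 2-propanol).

2,6-dibromoheptane

The longest carbon chain is 7 atoms: the parent is heptane.
The molecule is symmetric, so either numbering direction gives the same locants.
That gives bromo groups at C-2 and C-6.
Putting it together: 2,6-dibromoheptane.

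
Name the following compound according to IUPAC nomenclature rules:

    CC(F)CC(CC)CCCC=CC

7-ethyl-9-fluorodec-2-ene

Counting along the main chain through the multiple bond gives 10 carbons: the parent is decane.
A C=C double bond in the chain gives the infix -ene-.
Choose the numbering such that numbering from this end puts the double bond at C-2 rather than C-8.
With this numbering: the double bond between C-2 and C-3; an ethyl group at C-7; a fluoro group at C-9.
Prefixes are listed alphabetically: ethyl, fluoro.
The name is 7-ethyl-9-fluorodec-2-ene.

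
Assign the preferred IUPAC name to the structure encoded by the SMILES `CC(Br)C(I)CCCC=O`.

Counting along the main chain through the –CHO group gives 7 carbons: the parent is heptane.
The highest-priority functional group is an aldehyde (terminal –CHO), so the name ends in -al.
Choose the numbering such that the aldehyde carbon is C-1 by definition.
With this numbering: a bromo group at C-6; an iodo group at C-5.
Prefixes are listed alphabetically: bromo, iodo.
Putting it together: 6-bromo-5-iodoheptanal.

6-bromo-5-iodoheptanal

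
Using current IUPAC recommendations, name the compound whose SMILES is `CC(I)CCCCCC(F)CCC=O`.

4-fluoro-10-iodoundecanal

The longest carbon chain that includes the –CHO group has 11 carbons, so the parent hydride is undecane.
An aldehyde (terminal –CHO) is the principal characteristic group, giving the suffix -al.
Choose the numbering such that the aldehyde carbon is C-1 by definition.
This places a fluoro group at C-4; an iodo group at C-10.
Prefixes are listed alphabetically: fluoro, iodo.
Assembling the pieces gives 4-fluoro-10-iodoundecanal.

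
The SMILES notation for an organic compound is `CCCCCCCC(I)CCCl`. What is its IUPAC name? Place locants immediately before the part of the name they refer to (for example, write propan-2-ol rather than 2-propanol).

1-chloro-3-iododecane

The parent chain contains 10 carbons (decane).
Choose the numbering such that the substituent locant set {1,3} is lower than {8,10} at the first point of difference.
That gives a chloro group at C-1; an iodo group at C-3.
Substituent prefixes are cited in alphabetical order (multiplying prefixes like di-/tri- are ignored for ordering).
The name is 1-chloro-3-iododecane.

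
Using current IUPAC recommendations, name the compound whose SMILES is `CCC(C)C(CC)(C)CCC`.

4-ethyl-3,4-dimethylheptane

The longest continuous carbon chain has 7 atoms, so the parent hydride is heptane.
Number the chain so that the substituent locant set {3,4,4} is lower than {4,4,5} at the first point of difference.
This places an ethyl group at C-4; methyl groups at C-3 and C-4.
Prefixes are listed alphabetically: ethyl, methyl.
Putting it together: 4-ethyl-3,4-dimethylheptane.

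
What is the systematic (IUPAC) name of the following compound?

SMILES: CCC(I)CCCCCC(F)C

The longest continuous carbon chain has 10 atoms, so the parent hydride is decane.
Number the chain so that the substituent locant set {2,8} is lower than {3,9} at the first point of difference.
This places a fluoro group at C-2; an iodo group at C-8.
Substituent prefixes are cited in alphabetical order (multiplying prefixes like di-/tri- are ignored for ordering).
Putting it together: 2-fluoro-8-iododecane.

2-fluoro-8-iododecane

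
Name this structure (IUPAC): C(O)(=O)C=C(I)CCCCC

3-iodooct-2-enoic acid

The longest carbon chain that includes the –COOH group and the multiple bond has 8 carbons, so the parent hydride is octane.
A carboxylic acid (terminal –COOH) is the principal characteristic group, giving the suffix -oic acid.
The chain contains a C=C double bond, so the unsaturation ending is -ene.
The numbering direction is chosen so that the carboxylic acid carbon is C-1 by definition.
That gives the double bond between C-2 and C-3; an iodo group at C-3.
Putting it together: 3-iodooct-2-enoic acid.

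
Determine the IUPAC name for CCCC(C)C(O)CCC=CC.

The longest chain bearing the –OH group and the multiple bond is 10 carbons long (decane).
The highest-priority functional group is an alcohol (–OH), so the name ends in -ol.
There is one C=C double bond, indicated by the ending -ene.
The numbering direction is chosen so that numbering from this end puts the hydroxyl group at C-5 rather than C-6.
With this numbering: the hydroxyl at C-5; the double bond between C-8 and C-9; a methyl group at C-4.
Putting it together: 4-methyldec-8-en-5-ol.

4-methyldec-8-en-5-ol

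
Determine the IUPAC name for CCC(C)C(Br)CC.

3-bromo-4-methylhexane

The parent chain contains 6 carbons (hexane).
Choose the numbering such that the locant sets are identical either way, so the alphabetically earlier bromo substituent takes the lower locant (3 rather than 4).
That gives a bromo group at C-3; a methyl group at C-4.
The substituents are ordered alphabetically, ignoring any di-/tri- multipliers.
The name is 3-bromo-4-methylhexane.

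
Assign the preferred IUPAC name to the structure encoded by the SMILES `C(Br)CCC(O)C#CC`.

The longest chain bearing the –OH group and the multiple bond is 7 carbons long (heptane).
The principal characteristic group is an alcohol (–OH), named with the suffix -ol.
The chain contains a C≡C triple bond, so the unsaturation ending is -yne.
The numbering direction is chosen so that numbering from this end puts the triple bond at C-2 rather than C-5.
With this numbering: the hydroxyl at C-4; the triple bond between C-2 and C-3; a bromo group at C-7.
Putting it together: 7-bromohept-2-yn-4-ol.

7-bromohept-2-yn-4-ol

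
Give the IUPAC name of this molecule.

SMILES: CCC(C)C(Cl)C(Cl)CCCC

The longest continuous carbon chain has 9 atoms, so the parent hydride is nonane.
The numbering direction is chosen so that the substituent locant set {3,4,5} is lower than {5,6,7} at the first point of difference.
This places chloro groups at C-4 and C-5; a methyl group at C-3.
Substituent prefixes are cited in alphabetical order (multiplying prefixes like di-/tri- are ignored for ordering).
The name is 4,5-dichloro-3-methylnonane.

4,5-dichloro-3-methylnonane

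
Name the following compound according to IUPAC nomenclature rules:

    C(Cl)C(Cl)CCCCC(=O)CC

The longest carbon chain that includes the carbonyl has 9 carbons, so the parent hydride is nonane.
The highest-priority functional group is a ketone (C=O on an internal carbon), so the name ends in -one.
Number the chain so that numbering from this end puts the carbonyl group at C-3 rather than C-7.
That gives the carbonyl at C-3; chloro groups at C-8 and C-9.
The name is 8,9-dichlorononan-3-one.

8,9-dichlorononan-3-one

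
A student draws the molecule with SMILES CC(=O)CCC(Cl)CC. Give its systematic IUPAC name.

5-chloroheptan-2-one

The longest carbon chain that includes the carbonyl has 7 carbons, so the parent hydride is heptane.
The principal characteristic group is a ketone (C=O on an internal carbon), named with the suffix -one.
Choose the numbering such that numbering from this end puts the carbonyl group at C-2 rather than C-6.
With this numbering: the carbonyl at C-2; a chloro group at C-5.
Putting it together: 5-chloroheptan-2-one.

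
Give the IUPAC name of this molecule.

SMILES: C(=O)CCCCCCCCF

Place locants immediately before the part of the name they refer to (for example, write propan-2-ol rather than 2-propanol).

9-fluorononanal

Counting along the main chain through the –CHO group gives 9 carbons: the parent is nonane.
An aldehyde (terminal –CHO) is the principal characteristic group, giving the suffix -al.
Number the chain so that the aldehyde carbon is C-1 by definition.
This places a fluoro group at C-9.
The name is 9-fluorononanal.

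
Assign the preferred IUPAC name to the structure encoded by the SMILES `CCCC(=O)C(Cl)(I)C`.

Counting along the main chain through the carbonyl gives 6 carbons: the parent is hexane.
The highest-priority functional group is a ketone (C=O on an internal carbon), so the name ends in -one.
Number the chain so that numbering from this end puts the carbonyl group at C-3 rather than C-4.
This places the carbonyl at C-3; a chloro group at C-2; an iodo group at C-2.
The substituents are ordered alphabetically, ignoring any di-/tri- multipliers.
The name is 2-chloro-2-iodohexan-3-one.

2-chloro-2-iodohexan-3-one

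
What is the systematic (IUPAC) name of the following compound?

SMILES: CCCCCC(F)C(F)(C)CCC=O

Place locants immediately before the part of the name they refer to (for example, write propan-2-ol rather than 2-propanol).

Counting along the main chain through the –CHO group gives 10 carbons: the parent is decane.
An aldehyde (terminal –CHO) is the principal characteristic group, giving the suffix -al.
The numbering direction is chosen so that the aldehyde carbon is C-1 by definition.
This places fluoro groups at C-4 and C-5; a methyl group at C-4.
Substituent prefixes are cited in alphabetical order (multiplying prefixes like di-/tri- are ignored for ordering).
The name is 4,5-difluoro-4-methyldecanal.

4,5-difluoro-4-methyldecanal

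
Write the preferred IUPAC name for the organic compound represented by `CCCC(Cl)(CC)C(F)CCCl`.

The longest carbon chain is 7 atoms: the parent is heptane.
Choose the numbering such that the substituent locant set {1,3,4,4} is lower than {4,4,5,7} at the first point of difference.
This places chloro groups at C-1 and C-4; an ethyl group at C-4; a fluoro group at C-3.
Substituent prefixes are cited in alphabetical order (multiplying prefixes like di-/tri- are ignored for ordering).
Putting it together: 1,4-dichloro-4-ethyl-3-fluoroheptane.

1,4-dichloro-4-ethyl-3-fluoroheptane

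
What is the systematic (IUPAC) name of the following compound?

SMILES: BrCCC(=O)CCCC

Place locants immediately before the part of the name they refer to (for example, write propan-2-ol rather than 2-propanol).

The longest chain bearing the carbonyl is 7 carbons long (heptane).
The highest-priority functional group is a ketone (C=O on an internal carbon), so the name ends in -one.
The numbering direction is chosen so that numbering from this end puts the carbonyl group at C-3 rather than C-5.
This places the carbonyl at C-3; a bromo group at C-1.
The name is 1-bromoheptan-3-one.

1-bromoheptan-3-one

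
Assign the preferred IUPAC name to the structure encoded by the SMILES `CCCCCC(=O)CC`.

The longest carbon chain that includes the carbonyl has 8 carbons, so the parent hydride is octane.
The highest-priority functional group is a ketone (C=O on an internal carbon), so the name ends in -one.
Number the chain so that numbering from this end puts the carbonyl group at C-3 rather than C-6.
With this numbering: the carbonyl at C-3.
Putting it together: octan-3-one.

octan-3-one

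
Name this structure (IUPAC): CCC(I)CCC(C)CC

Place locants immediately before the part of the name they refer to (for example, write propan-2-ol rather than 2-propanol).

The longest carbon chain is 8 atoms: the parent is octane.
Choose the numbering such that the locant sets are identical either way, so the alphabetically earlier iodo substituent takes the lower locant (3 rather than 6).
This places an iodo group at C-3; a methyl group at C-6.
Prefixes are listed alphabetically: iodo, methyl.
Assembling the pieces gives 3-iodo-6-methyloctane.

3-iodo-6-methyloctane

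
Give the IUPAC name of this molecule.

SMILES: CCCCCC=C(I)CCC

4-iododec-4-ene

The longest carbon chain that includes the multiple bond has 10 carbons, so the parent hydride is decane.
The chain contains a C=C double bond, so the unsaturation ending is -ene.
Number the chain so that numbering from this end puts the double bond at C-4 rather than C-6.
This places the double bond between C-4 and C-5; an iodo group at C-4.
Putting it together: 4-iododec-4-ene.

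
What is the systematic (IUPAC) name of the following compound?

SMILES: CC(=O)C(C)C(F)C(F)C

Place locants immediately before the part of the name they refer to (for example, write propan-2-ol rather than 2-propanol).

4,5-difluoro-3-methylhexan-2-one

The longest carbon chain that includes the carbonyl has 6 carbons, so the parent hydride is hexane.
The principal characteristic group is a ketone (C=O on an internal carbon), named with the suffix -one.
Choose the numbering such that numbering from this end puts the carbonyl group at C-2 rather than C-5.
That gives the carbonyl at C-2; fluoro groups at C-4 and C-5; a methyl group at C-3.
The substituents are ordered alphabetically, ignoring any di-/tri- multipliers.
Assembling the pieces gives 4,5-difluoro-3-methylhexan-2-one.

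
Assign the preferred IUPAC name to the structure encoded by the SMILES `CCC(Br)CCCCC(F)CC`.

3-bromo-8-fluorodecane

The longest continuous carbon chain has 10 atoms, so the parent hydride is decane.
Choose the numbering such that the locant sets are identical either way, so the alphabetically earlier bromo substituent takes the lower locant (3 rather than 8).
This places a bromo group at C-3; a fluoro group at C-8.
Prefixes are listed alphabetically: bromo, fluoro.
The name is 3-bromo-8-fluorodecane.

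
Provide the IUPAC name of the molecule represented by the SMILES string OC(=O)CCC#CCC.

The longest carbon chain that includes the –COOH group and the multiple bond has 7 carbons, so the parent hydride is heptane.
The highest-priority functional group is a carboxylic acid (terminal –COOH), so the name ends in -oic acid.
The chain contains a C≡C triple bond, so the unsaturation ending is -yne.
Number the chain so that the carboxylic acid carbon is C-1 by definition.
This places the triple bond between C-4 and C-5.
The name is hept-4-ynoic acid.

hept-4-ynoic acid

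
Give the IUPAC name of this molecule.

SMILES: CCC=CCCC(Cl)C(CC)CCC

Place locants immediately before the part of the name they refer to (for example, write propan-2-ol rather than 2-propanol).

Counting along the main chain through the multiple bond gives 11 carbons: the parent is undecane.
There is one C=C double bond, indicated by the ending -ene.
The numbering direction is chosen so that numbering from this end puts the double bond at C-3 rather than C-8.
With this numbering: the double bond between C-3 and C-4; a chloro group at C-7; an ethyl group at C-8.
The substituents are ordered alphabetically, ignoring any di-/tri- multipliers.
Putting it together: 7-chloro-8-ethylundec-3-ene.

7-chloro-8-ethylundec-3-ene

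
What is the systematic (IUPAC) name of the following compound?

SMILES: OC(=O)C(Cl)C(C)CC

The longest chain bearing the –COOH group is 5 carbons long (pentane).
The highest-priority functional group is a carboxylic acid (terminal –COOH), so the name ends in -oic acid.
The numbering direction is chosen so that the carboxylic acid carbon is C-1 by definition.
That gives a chloro group at C-2; a methyl group at C-3.
The substituents are ordered alphabetically, ignoring any di-/tri- multipliers.
Assembling the pieces gives 2-chloro-3-methylpentanoic acid.

2-chloro-3-methylpentanoic acid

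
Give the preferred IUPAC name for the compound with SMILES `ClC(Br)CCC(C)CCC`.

1-bromo-1-chloro-4-methylheptane

The longest carbon chain is 7 atoms: the parent is heptane.
The numbering direction is chosen so that the substituent locant set {1,1,4} is lower than {4,7,7} at the first point of difference.
With this numbering: a bromo group at C-1; a chloro group at C-1; a methyl group at C-4.
The substituents are ordered alphabetically, ignoring any di-/tri- multipliers.
The name is 1-bromo-1-chloro-4-methylheptane.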